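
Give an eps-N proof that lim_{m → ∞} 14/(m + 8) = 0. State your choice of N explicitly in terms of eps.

N = 14/eps

Suppose eps > 0. For m ≥ 1, |14/(m + 8) − 0| = 14/(m + 8) ≤ 14/m.
We need 14/m < eps, i.e. m > 14/eps.
Take N = 14/eps. If m > N then |14/(m + 8)| ≤ 14/m < eps.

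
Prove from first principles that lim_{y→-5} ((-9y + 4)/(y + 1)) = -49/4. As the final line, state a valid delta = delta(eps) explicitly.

delta = min(2, (8/13)eps)

Fix eps > 0. We want delta > 0 with 0 < |y + 5| < delta ⇒ |(-9y + 4)/(y + 1) + 49/4| < eps.
Combining over a common denominator, (-9y + 4)/(y + 1) + 49/4 = [(-9y + 4)·(-4) − 49·(y + 1)] / [(-4)·(y + 1)] = -13(y + 5) / ((-4)(y + 1)).
So |(-9y + 4)/(y + 1) + 49/4| = 13|y + 5| / (4·|y + 1|).
Restrict delta ≤ 2. Then |y + 5| < 2 gives |y + 1| = |(y + 5) + (-4)| ≥ 4 − 2 = 2.
Hence |(-9y + 4)/(y + 1) + 49/4| < 13|y + 5|/(4·2) = (13/8)|y + 5|, which is < eps once |y + 5| < (8/13)eps.
Take delta = min(2, (8/13)eps). Then 0 < |y + 5| < delta forces both bounds, so |(-9y + 4)/(y + 1) + 49/4| < eps.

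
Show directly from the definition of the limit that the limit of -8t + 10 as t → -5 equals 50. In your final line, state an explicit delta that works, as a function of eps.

Let eps > 0. We need delta > 0 so that 0 < |t + 5| < delta implies |(-8t + 10) − 50| < eps.
Since (-8t + 10) − 50 = -8(t + 5), we have |(-8t + 10) − 50| = 8|t + 5|.
So 8|t + 5| < eps exactly when |t + 5| < eps/8.
Take delta = eps/8. If 0 < |t + 5| < delta then |(-8t + 10) − 50| = 8|t + 5| < 8·(eps/8) = eps.

delta = eps/8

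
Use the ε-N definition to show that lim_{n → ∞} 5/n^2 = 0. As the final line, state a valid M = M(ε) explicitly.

Suppose ε > 0. For n ≥ 1, |5/n^2 − 0| = 5/n^2.
5/n^2 < ε ⇔ n^2 > 5/ε ⇔ n > (5/ε)^{1/2}.
Take M = (5/ε)^{1/2}. Then n > M implies 5/n^2 < ε.

M = (5/ε)^{1/2}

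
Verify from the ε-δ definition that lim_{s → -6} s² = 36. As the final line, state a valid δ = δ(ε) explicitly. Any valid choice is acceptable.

Suppose ε > 0. We seek δ > 0 with 0 < |s + 6| < δ ⇒ |s² − 36| < ε.
Factor: s² − 36 = (s + 6)(s - 6), so |s² − 36| = |s + 6|·|s - 6|.
Impose δ ≤ 1 so that |s| < 7; then |s - 6| ≤ 13.
Hence |s² − 36| ≤ 13|s + 6|, which is < ε once |s + 6| < ε/13.
Take δ = min(1, ε/13). If 0 < |s + 6| < δ then both bounds hold and |s² − 36| ≤ 13|s + 6| < 13·(ε/13) = ε.

δ = min(1, ε/13)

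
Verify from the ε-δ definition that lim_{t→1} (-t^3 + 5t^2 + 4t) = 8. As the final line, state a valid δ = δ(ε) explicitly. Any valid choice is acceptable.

Fix ε > 0. We want δ > 0 such that 0 < |t − 1| < δ implies |(-t^3 + 5t^2 + 4t) − 8| < ε.
(-t^3 + 5t^2 + 4t) − 8 = -t^3 + 5t^2 + 4t - 8 = (t − 1)(-t^2 + 4t + 8).
So |(-t^3 + 5t^2 + 4t) − 8| = |t − 1|·|-t^2 + 4t + 8|.
Assume first that |t − 1| < 1, so |t| < 2. Then |-t^2 + 4t + 8| ≤ 2^2 + 4·2 + 8 = 20.
Hence |(-t^3 + 5t^2 + 4t) − 8| ≤ 20|t − 1| < ε provided |t − 1| < ε/20.
Choosing δ = min(1, ε/20) ensures both conditions, hence |(-t^3 + 5t^2 + 4t) − 8| < ε.

δ = min(1, ε/20)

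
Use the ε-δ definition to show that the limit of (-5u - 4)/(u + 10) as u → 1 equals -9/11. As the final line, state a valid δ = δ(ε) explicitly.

δ = min(11/2, (121/92)ε)

Let ε > 0 be given. We want δ > 0 with 0 < |u − 1| < δ ⇒ |(-5u - 4)/(u + 10) + 9/11| < ε.
Combining over a common denominator, (-5u - 4)/(u + 10) + 9/11 = [(-5u - 4)·11 − (-9)·(u + 10)] / [11·(u + 10)] = -46(u − 1) / (11(u + 10)).
So |(-5u - 4)/(u + 10) + 9/11| = 46|u − 1| / (11·|u + 10|).
Require δ ≤ 11/2, so |u + 10| ≥ |11| − |u − 1| > 11 − 11/2 = 11/2.
Hence |(-5u - 4)/(u + 10) + 9/11| < 46|u − 1|/(11·(11/2)) = (92/121)|u − 1|, which is < ε once |u − 1| < (121/92)ε.
Take δ = min(11/2, (121/92)ε). Then 0 < |u − 1| < δ forces both bounds, so |(-5u - 4)/(u + 10) + 9/11| < ε.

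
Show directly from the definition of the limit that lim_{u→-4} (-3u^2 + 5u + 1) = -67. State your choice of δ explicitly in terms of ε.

δ = min(1, ε/32)

Let ε > 0 be given. We want δ > 0 such that 0 < |u + 4| < δ implies |(-3u^2 + 5u + 1) + 67| < ε.
(-3u^2 + 5u + 1) + 67 = -3u^2 + 5u + 68 = (u + 4)(-3u + 17).
So |(-3u^2 + 5u + 1) + 67| = |u + 4|·|-3u + 17|.
Require δ ≤ 1. Then |u + 4| < 1 gives |u| < 5, and by the triangle inequality |-3u + 17| ≤ 3·5 + 17 = 32.
Hence |(-3u^2 + 5u + 1) + 67| ≤ 32|u + 4| < ε provided |u + 4| < ε/32.
Choosing δ = min(1, ε/32) ensures both conditions, hence |(-3u^2 + 5u + 1) + 67| < ε.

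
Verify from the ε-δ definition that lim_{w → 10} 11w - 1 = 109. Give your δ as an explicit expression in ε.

δ = ε/11

Fix ε > 0. We need δ > 0 so that 0 < |w − 10| < δ implies |(11w - 1) − 109| < ε.
|(11w - 1) − 109| = |11w - 110| = 11|w − 10|.
So 11|w − 10| < ε exactly when |w − 10| < ε/11.
Take δ = ε/11. If 0 < |w − 10| < δ then |(11w - 1) − 109| = 11|w − 10| < 11·(ε/11) = ε.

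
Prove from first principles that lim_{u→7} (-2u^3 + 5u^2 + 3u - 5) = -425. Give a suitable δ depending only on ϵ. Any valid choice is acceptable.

Fix ϵ > 0. We want δ > 0 such that 0 < |u − 7| < δ implies |(-2u^3 + 5u^2 + 3u - 5) + 425| < ϵ.
(-2u^3 + 5u^2 + 3u - 5) + 425 = -2u^3 + 5u^2 + 3u + 420 = (u − 7)(-2u^2 - 9u - 60).
So |(-2u^3 + 5u^2 + 3u - 5) + 425| = |u − 7|·|-2u^2 - 9u - 60|.
Require δ ≤ 1. Then |u − 7| < 1 gives |u| < 8, and by the triangle inequality |-2u^2 - 9u - 60| ≤ 2·8^2 + 9·8 + 60 = 260.
Hence |(-2u^3 + 5u^2 + 3u - 5) + 425| ≤ 260|u − 7| < ϵ provided |u − 7| < ϵ/260.
Choosing δ = min(1, ϵ/260) ensures both conditions, hence |(-2u^3 + 5u^2 + 3u - 5) + 425| < ϵ.

δ = min(1, ϵ/260)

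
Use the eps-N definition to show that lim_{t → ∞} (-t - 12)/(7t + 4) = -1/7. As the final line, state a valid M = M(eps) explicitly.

M = (80/49)/eps

Let eps > 0 be given. We seek M > 0 such that t > M implies |(-t - 12)/(7t + 4) + 1/7| < eps.
(-t - 12)/(7t + 4) + 1/7 = (7(-t - 12) − (-1)(7t + 4)) / (7(7t + 4)) = -80/(7(7t + 4)).
For t > 0 we have 7t + 4 > 7t, so |(-t - 12)/(7t + 4) + 1/7| = 80/(7(7t + 4)) < 80/(7·7t) = (80/49)/t.
Thus |(-t - 12)/(7t + 4) + 1/7| < eps whenever t > (80/49)/eps.
Take M = (80/49)/eps. If t > M then |(-t - 12)/(7t + 4) + 1/7| < (80/49)/t < eps.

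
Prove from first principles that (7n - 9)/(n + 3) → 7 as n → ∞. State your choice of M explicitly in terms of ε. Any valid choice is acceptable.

Fix ε > 0. For n ≥ 1, |(7n - 9)/(n + 3) − 7| = |-30|/((n + 3)) = 30/((n + 3)).
Since n + 3 ≥ n for n ≥ 1, this is ≤ 30/(n) = 30/n.
So |(7n - 9)/(n + 3) − 7| < ε whenever n > 30/ε.
Take M = 30/ε. If n > M then |(7n - 9)/(n + 3) − 7| ≤ 30/n < ε.

M = 30/ε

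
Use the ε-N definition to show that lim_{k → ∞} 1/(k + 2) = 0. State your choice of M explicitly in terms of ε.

M = 1/ε

Suppose ε > 0. For k ≥ 1, |1/(k + 2) − 0| = 1/(k + 2) ≤ 1/k.
We need 1/k < ε, i.e. k > 1/ε.
Take M = 1/ε. If k > M then |1/(k + 2)| ≤ 1/k < ε.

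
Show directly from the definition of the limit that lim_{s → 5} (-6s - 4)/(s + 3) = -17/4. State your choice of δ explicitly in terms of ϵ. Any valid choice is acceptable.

Suppose ϵ > 0. We want δ > 0 with 0 < |s − 5| < δ ⇒ |(-6s - 4)/(s + 3) + 17/4| < ϵ.
Combining over a common denominator, (-6s - 4)/(s + 3) + 17/4 = [(-6s - 4)·8 − (-34)·(s + 3)] / [8·(s + 3)] = -14(s − 5) / (8(s + 3)).
So |(-6s - 4)/(s + 3) + 17/4| = 14|s − 5| / (8·|s + 3|).
Restrict δ ≤ 4. Then |s − 5| < 4 gives |s + 3| = |(s − 5) + 8| ≥ 8 − 4 = 4.
Hence |(-6s - 4)/(s + 3) + 17/4| < 14|s − 5|/(8·4) = (7/16)|s − 5|, which is < ϵ once |s − 5| < (16/7)ϵ.
Take δ = min(4, (16/7)ϵ). Then 0 < |s − 5| < δ forces both bounds, so |(-6s - 4)/(s + 3) + 17/4| < ϵ.

δ = min(4, (16/7)ϵ)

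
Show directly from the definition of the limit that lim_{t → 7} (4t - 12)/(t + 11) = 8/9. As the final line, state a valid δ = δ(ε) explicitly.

δ = min(9, (81/28)ε)

Fix ε > 0. We want δ > 0 with 0 < |t − 7| < δ ⇒ |(4t - 12)/(t + 11) − (8/9)| < ε.
Combining over a common denominator, (4t - 12)/(t + 11) − (8/9) = [(4t - 12)·18 − 16·(t + 11)] / [18·(t + 11)] = 56(t − 7) / (18(t + 11)).
So |(4t - 12)/(t + 11) − (8/9)| = 56|t − 7| / (18·|t + 11|).
Restrict δ ≤ 9. Then |t − 7| < 9 gives |t + 11| = |(t − 7) + 18| ≥ 18 − 9 = 9.
Hence |(4t - 12)/(t + 11) − (8/9)| < 56|t − 7|/(18·9) = (28/81)|t − 7|, which is < ε once |t − 7| < (81/28)ε.
Take δ = min(9, (81/28)ε). Then 0 < |t − 7| < δ forces both bounds, so |(4t - 12)/(t + 11) − (8/9)| < ε.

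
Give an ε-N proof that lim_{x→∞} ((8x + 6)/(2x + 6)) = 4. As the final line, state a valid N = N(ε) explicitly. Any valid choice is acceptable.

Suppose ε > 0. We seek N > 0 such that x > N implies |(8x + 6)/(2x + 6) − 4| < ε.
(8x + 6)/(2x + 6) − 4 = (2(8x + 6) − 8(2x + 6)) / (2(2x + 6)) = -36/(2(2x + 6)).
For x > 0 we have 2x + 6 > 2x, so |(8x + 6)/(2x + 6) − 4| = 36/(2(2x + 6)) < 36/(2·2x) = 9/x.
Thus |(8x + 6)/(2x + 6) − 4| < ε whenever x > 9/ε.
Take N = 9/ε. If x > N then |(8x + 6)/(2x + 6) − 4| < 9/x < ε.

N = 9/ε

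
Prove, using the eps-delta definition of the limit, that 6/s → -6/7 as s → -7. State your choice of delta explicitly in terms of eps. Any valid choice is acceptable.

delta = min(7/2, (49/12)eps)

Suppose eps > 0. We seek delta > 0 such that 0 < |s + 7| < delta implies |6/s + 6/7| < eps.
|6/s + 6/7| = 6·|-7 − s|/(7·|s|) = 6|s + 7|/(7|s|).
Require delta ≤ 7/2 so that |s| > 7 − 7/2 = 7/2, hence 7|s| > 49/2.
Then |6/s + 6/7| < 6|s + 7|/(49/2), which is < eps when |s + 7| < (49/12)eps.
Take delta = min(7/2, (49/12)eps). Then 0 < |s + 7| < delta gives both |s + 7| < 7/2 and |s + 7| < (49/12)eps, so |6/s + 6/7| < eps.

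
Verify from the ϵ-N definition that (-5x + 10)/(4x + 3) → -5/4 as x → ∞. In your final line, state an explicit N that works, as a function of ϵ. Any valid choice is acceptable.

Fix ϵ > 0. We seek N > 0 such that x > N implies |(-5x + 10)/(4x + 3) + 5/4| < ϵ.
(-5x + 10)/(4x + 3) + 5/4 = (4(-5x + 10) − (-5)(4x + 3)) / (4(4x + 3)) = 55/(4(4x + 3)).
For x > 0 we have 4x + 3 > 4x, so |(-5x + 10)/(4x + 3) + 5/4| = 55/(4(4x + 3)) < 55/(4·4x) = (55/16)/x.
Thus |(-5x + 10)/(4x + 3) + 5/4| < ϵ whenever x > (55/16)/ϵ.
Take N = (55/16)/ϵ. If x > N then |(-5x + 10)/(4x + 3) + 5/4| < (55/16)/x < ϵ.

N = (55/16)/ϵ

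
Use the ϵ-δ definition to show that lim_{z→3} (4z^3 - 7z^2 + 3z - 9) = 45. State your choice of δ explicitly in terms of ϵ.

δ = min(1, ϵ/102)

Let ϵ > 0. We want δ > 0 such that 0 < |z − 3| < δ implies |(4z^3 - 7z^2 + 3z - 9) − 45| < ϵ.
(4z^3 - 7z^2 + 3z - 9) − 45 = 4z^3 - 7z^2 + 3z - 54 = (z − 3)(4z^2 + 5z + 18).
So |(4z^3 - 7z^2 + 3z - 9) − 45| = |z − 3|·|4z^2 + 5z + 18|.
Assume first that |z − 3| < 1, so |z| < 4. Then |4z^2 + 5z + 18| ≤ 4·4^2 + 5·4 + 18 = 102.
Hence |(4z^3 - 7z^2 + 3z - 9) − 45| ≤ 102|z − 3| < ϵ provided |z − 3| < ϵ/102.
Choosing δ = min(1, ϵ/102) ensures both conditions, hence |(4z^3 - 7z^2 + 3z - 9) − 45| < ϵ.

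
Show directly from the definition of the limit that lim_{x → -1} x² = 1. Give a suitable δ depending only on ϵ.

Let ϵ > 0 be given. We seek δ > 0 with 0 < |x + 1| < δ ⇒ |x² − 1| < ϵ.
Factor: x² − 1 = (x + 1)(x - 1), so |x² − 1| = |x + 1|·|x - 1|.
Impose δ ≤ 2 so that |x| < 3; then |x - 1| ≤ 4.
Hence |x² − 1| ≤ 4|x + 1|, which is < ϵ once |x + 1| < ϵ/4.
Take δ = min(2, ϵ/4). If 0 < |x + 1| < δ then both bounds hold and |x² − 1| ≤ 4|x + 1| < 4·(ϵ/4) = ϵ.

δ = min(2, ϵ/4)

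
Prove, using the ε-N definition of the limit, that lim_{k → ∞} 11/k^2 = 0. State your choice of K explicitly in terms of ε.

K = (11/ε)^{1/2}

Fix ε > 0. For k ≥ 1, |11/k^2 − 0| = 11/k^2.
11/k^2 < ε ⇔ k^2 > 11/ε ⇔ k > (11/ε)^{1/2}.
Take K = (11/ε)^{1/2}. Then k > K implies 11/k^2 < ε.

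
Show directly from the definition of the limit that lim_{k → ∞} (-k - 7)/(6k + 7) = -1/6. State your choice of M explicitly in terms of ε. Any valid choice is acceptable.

Fix ε > 0. For k ≥ 1, |(-k - 7)/(6k + 7) + 1/6| = |-35|/(6(6k + 7)) = 35/(6(6k + 7)).
Since 6k + 7 ≥ 6k for k ≥ 1, this is ≤ 35/(6·6k) = (35/36)/k.
So |(-k - 7)/(6k + 7) + 1/6| < ε whenever k > (35/36)/ε.
Take M = (35/36)/ε. If k > M then |(-k - 7)/(6k + 7) + 1/6| ≤ (35/36)/k < ε.

M = (35/36)/ε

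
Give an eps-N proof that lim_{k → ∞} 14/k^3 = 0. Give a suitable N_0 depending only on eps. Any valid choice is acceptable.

N_0 = (14/eps)^{1/3}

Let eps > 0. For k ≥ 1, |14/k^3 − 0| = 14/k^3.
14/k^3 < eps ⇔ k^3 > 14/eps ⇔ k > (14/eps)^{1/3}.
Take N_0 = (14/eps)^{1/3}. Then k > N_0 implies 14/k^3 < eps.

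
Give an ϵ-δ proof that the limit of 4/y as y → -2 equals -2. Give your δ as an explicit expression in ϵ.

Fix ϵ > 0. We seek δ > 0 such that 0 < |y + 2| < δ implies |4/y + 2| < ϵ.
|4/y + 2| = 4·|-2 − y|/(2·|y|) = 4|y + 2|/(2|y|).
Require δ ≤ 1 so that |y| > 2 − 1 = 1, hence 2|y| > 2.
Then |4/y + 2| < 4|y + 2|/2, which is < ϵ when |y + 2| < (1/2)ϵ.
Take δ = min(1, (1/2)ϵ). Then 0 < |y + 2| < δ gives both |y + 2| < 1 and |y + 2| < (1/2)ϵ, so |4/y + 2| < ϵ.

δ = min(1, (1/2)ϵ)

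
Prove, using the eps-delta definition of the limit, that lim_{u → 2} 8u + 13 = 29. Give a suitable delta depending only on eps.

Suppose eps > 0. We need delta > 0 so that 0 < |u − 2| < delta implies |(8u + 13) − 29| < eps.
|(8u + 13) − 29| = |8u - 16| = 8|u − 2|.
So 8|u − 2| < eps exactly when |u − 2| < eps/8.
Take delta = eps/8. If 0 < |u − 2| < delta then |(8u + 13) − 29| = 8|u − 2| < 8·(eps/8) = eps.

delta = eps/8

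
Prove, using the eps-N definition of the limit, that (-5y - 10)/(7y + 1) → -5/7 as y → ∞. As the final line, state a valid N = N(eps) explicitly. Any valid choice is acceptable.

N = (65/49)/eps

Let eps > 0 be given. We seek N > 0 such that y > N implies |(-5y - 10)/(7y + 1) + 5/7| < eps.
(-5y - 10)/(7y + 1) + 5/7 = (7(-5y - 10) − (-5)(7y + 1)) / (7(7y + 1)) = -65/(7(7y + 1)).
For y > 0 we have 7y + 1 > 7y, so |(-5y - 10)/(7y + 1) + 5/7| = 65/(7(7y + 1)) < 65/(7·7y) = (65/49)/y.
Thus |(-5y - 10)/(7y + 1) + 5/7| < eps whenever y > (65/49)/eps.
Take N = (65/49)/eps. If y > N then |(-5y - 10)/(7y + 1) + 5/7| < (65/49)/y < eps.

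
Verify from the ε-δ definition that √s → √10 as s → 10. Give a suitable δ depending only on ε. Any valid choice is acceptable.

δ = min(10, √10·ε)

Let ε > 0. We want δ > 0 such that 0 < |s − 10| < δ implies |√s − √10| < ε.
Multiplying by the conjugate, |√s − √10| = |s − 10|/(√s + √10).
Restrict δ ≤ 10 so that |s − 10| < 10 forces s > 0, and then √s + √10 > √10.
Hence |√s − √10| < |s − 10|/√10, which is < ε once |s − 10| < √10·ε.
Take δ = min(10, √10·ε). If 0 < |s − 10| < δ then s > 0 and |√s − √10| < |s − 10|/√10 < ε.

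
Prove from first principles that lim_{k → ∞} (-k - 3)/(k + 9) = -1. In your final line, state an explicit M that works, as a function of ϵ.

M = 6/ϵ

Suppose ϵ > 0. For k ≥ 1, |(-k - 3)/(k + 9) + 1| = |6|/((k + 9)) = 6/((k + 9)).
Since k + 9 ≥ k for k ≥ 1, this is ≤ 6/(k) = 6/k.
So |(-k - 3)/(k + 9) + 1| < ϵ whenever k > 6/ϵ.
Take M = 6/ϵ. If k > M then |(-k - 3)/(k + 9) + 1| ≤ 6/k < ϵ.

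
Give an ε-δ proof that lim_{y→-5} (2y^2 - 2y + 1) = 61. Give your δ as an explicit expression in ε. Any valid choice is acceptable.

δ = min(1, ε/24)

Fix ε > 0. We want δ > 0 such that 0 < |y + 5| < δ implies |(2y^2 - 2y + 1) − 61| < ε.
(2y^2 - 2y + 1) − 61 = 2y^2 - 2y - 60 = (y + 5)(2y - 12).
So |(2y^2 - 2y + 1) − 61| = |y + 5|·|2y - 12|.
Require δ ≤ 1. Then |y + 5| < 1 gives |y| < 6, and by the triangle inequality |2y - 12| ≤ 2·6 + 12 = 24.
Hence |(2y^2 - 2y + 1) − 61| ≤ 24|y + 5| < ε provided |y + 5| < ε/24.
Choosing δ = min(1, ε/24) ensures both conditions, hence |(2y^2 - 2y + 1) − 61| < ε.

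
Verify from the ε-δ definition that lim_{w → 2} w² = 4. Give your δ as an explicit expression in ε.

δ = min(1, ε/5)

Let ε > 0 be given. We seek δ > 0 with 0 < |w − 2| < δ ⇒ |w² − 4| < ε.
Factor: w² − 4 = (w − 2)(w + 2), so |w² − 4| = |w − 2|·|w + 2|.
Restrict δ ≤ 1. Then |w − 2| < 1 gives |w| < 3, so by the triangle inequality |w + 2| ≤ 3 + 2 = 5.
Hence |w² − 4| ≤ 5|w − 2|, which is < ε once |w − 2| < ε/5.
Take δ = min(1, ε/5). If 0 < |w − 2| < δ then both bounds hold and |w² − 4| ≤ 5|w − 2| < 5·(ε/5) = ε.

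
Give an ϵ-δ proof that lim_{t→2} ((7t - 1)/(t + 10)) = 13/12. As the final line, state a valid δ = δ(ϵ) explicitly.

Fix ϵ > 0. We want δ > 0 with 0 < |t − 2| < δ ⇒ |(7t - 1)/(t + 10) − (13/12)| < ϵ.
Combining over a common denominator, (7t - 1)/(t + 10) − (13/12) = [(7t - 1)·12 − 13·(t + 10)] / [12·(t + 10)] = 71(t − 2) / (12(t + 10)).
So |(7t - 1)/(t + 10) − (13/12)| = 71|t − 2| / (12·|t + 10|).
Require δ ≤ 6, so |t + 10| ≥ |12| − |t − 2| > 12 − 6 = 6.
Hence |(7t - 1)/(t + 10) − (13/12)| < 71|t − 2|/(12·6) = (71/72)|t − 2|, which is < ϵ once |t − 2| < (72/71)ϵ.
Take δ = min(6, (72/71)ϵ). Then 0 < |t − 2| < δ forces both bounds, so |(7t - 1)/(t + 10) − (13/12)| < ϵ.

δ = min(6, (72/71)ϵ)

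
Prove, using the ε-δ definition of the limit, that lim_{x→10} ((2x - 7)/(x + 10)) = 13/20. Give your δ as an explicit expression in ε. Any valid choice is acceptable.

Fix ε > 0. We want δ > 0 with 0 < |x − 10| < δ ⇒ |(2x - 7)/(x + 10) − (13/20)| < ε.
Combining over a common denominator, (2x - 7)/(x + 10) − (13/20) = [(2x - 7)·20 − 13·(x + 10)] / [20·(x + 10)] = 27(x − 10) / (20(x + 10)).
So |(2x - 7)/(x + 10) − (13/20)| = 27|x − 10| / (20·|x + 10|).
Require δ ≤ 10, so |x + 10| ≥ |20| − |x − 10| > 20 − 10 = 10.
Hence |(2x - 7)/(x + 10) − (13/20)| < 27|x − 10|/(20·10) = (27/200)|x − 10|, which is < ε once |x − 10| < (200/27)ε.
Take δ = min(10, (200/27)ε). Then 0 < |x − 10| < δ forces both bounds, so |(2x - 7)/(x + 10) − (13/20)| < ε.

δ = min(10, (200/27)ε)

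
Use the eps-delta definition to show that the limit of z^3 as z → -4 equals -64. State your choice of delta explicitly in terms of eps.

delta = min(1, eps/61)

Fix eps > 0. We seek delta > 0 with 0 < |z + 4| < delta ⇒ |z^3 + 64| < eps.
Factor: z^3 + 64 = (z + 4)(z^2 - 4z + 16), so |z^3 + 64| = |z + 4|·|z^2 - 4z + 16|.
Restrict delta ≤ 1. Then |z + 4| < 1 gives |z| < 5, so by the triangle inequality |z^2 - 4z + 16| ≤ 5^2 + 4·5 + 16 = 61.
Hence |z^3 + 64| ≤ 61|z + 4|, which is < eps once |z + 4| < eps/61.
Take delta = min(1, eps/61). If 0 < |z + 4| < delta then both bounds hold and |z^3 + 64| ≤ 61|z + 4| < 61·(eps/61) = eps.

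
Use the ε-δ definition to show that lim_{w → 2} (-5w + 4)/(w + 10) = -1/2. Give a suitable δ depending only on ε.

Let ε > 0 be given. We want δ > 0 with 0 < |w − 2| < δ ⇒ |(-5w + 4)/(w + 10) + 1/2| < ε.
Combining over a common denominator, (-5w + 4)/(w + 10) + 1/2 = [(-5w + 4)·12 − (-6)·(w + 10)] / [12·(w + 10)] = -54(w − 2) / (12(w + 10)).
So |(-5w + 4)/(w + 10) + 1/2| = 54|w − 2| / (12·|w + 10|).
Restrict δ ≤ 6. Then |w − 2| < 6 gives |w + 10| = |(w − 2) + 12| ≥ 12 − 6 = 6.
Hence |(-5w + 4)/(w + 10) + 1/2| < 54|w − 2|/(12·6) = (3/4)|w − 2|, which is < ε once |w − 2| < (4/3)ε.
Take δ = min(6, (4/3)ε). Then 0 < |w − 2| < δ forces both bounds, so |(-5w + 4)/(w + 10) + 1/2| < ε.

δ = min(6, (4/3)ε)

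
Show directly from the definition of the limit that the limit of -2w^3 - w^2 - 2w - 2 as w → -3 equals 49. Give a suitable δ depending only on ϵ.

δ = min(2, ϵ/92)

Suppose ϵ > 0. We want δ > 0 such that 0 < |w + 3| < δ implies |(-2w^3 - w^2 - 2w - 2) − 49| < ϵ.
(-2w^3 - w^2 - 2w - 2) − 49 = -2w^3 - w^2 - 2w - 51 = (w + 3)(-2w^2 + 5w - 17).
So |(-2w^3 - w^2 - 2w - 2) − 49| = |w + 3|·|-2w^2 + 5w - 17|.
Require δ ≤ 2. Then |w + 3| < 2 gives |w| < 5, and by the triangle inequality |-2w^2 + 5w - 17| ≤ 2·5^2 + 5·5 + 17 = 92.
Hence |(-2w^3 - w^2 - 2w - 2) − 49| ≤ 92|w + 3| < ϵ provided |w + 3| < ϵ/92.
Take δ = min(2, ϵ/92). Then 0 < |w + 3| < δ gives both |w + 3| < 2 and |w + 3| < ϵ/92, so |(-2w^3 - w^2 - 2w - 2) − 49| < ϵ.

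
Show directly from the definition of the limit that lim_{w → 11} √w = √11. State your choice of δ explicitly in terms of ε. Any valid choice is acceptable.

Suppose ε > 0. We want δ > 0 such that 0 < |w − 11| < δ implies |√w − √11| < ε.
Rationalise: √w − √11 = (w − 11)/(√w + √11), so |√w − √11| = |w − 11|/(√w + √11).
Restrict δ ≤ 11 so that |w − 11| < 11 forces w > 0, and then √w + √11 > √11.
Hence |√w − √11| < |w − 11|/√11, which is < ε once |w − 11| < √11·ε.
Take δ = min(11, √11·ε). If 0 < |w − 11| < δ then w > 0 and |√w − √11| < |w − 11|/√11 < ε.

δ = min(11, √11·ε)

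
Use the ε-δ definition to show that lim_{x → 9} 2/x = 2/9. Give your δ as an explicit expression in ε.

δ = min(9/2, (81/4)ε)

Let ε > 0 be given. We seek δ > 0 such that 0 < |x − 9| < δ implies |2/x − (2/9)| < ε.
|2/x − (2/9)| = 2·|9 − x|/(9·|x|) = 2|x − 9|/(9|x|).
Require δ ≤ 9/2 so that |x| > 9 − 9/2 = 9/2, hence 9|x| > 81/2.
Then |2/x − (2/9)| < 2|x − 9|/(81/2), which is < ε when |x − 9| < (81/4)ε.
Take δ = min(9/2, (81/4)ε). Then 0 < |x − 9| < δ gives both |x − 9| < 9/2 and |x − 9| < (81/4)ε, so |2/x − (2/9)| < ε.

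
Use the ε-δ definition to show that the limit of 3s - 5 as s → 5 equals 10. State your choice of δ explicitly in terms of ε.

Let ε > 0 be given. We need δ > 0 so that 0 < |s − 5| < δ implies |(3s - 5) − 10| < ε.
|(3s - 5) − 10| = |3s - 15| = 3|s − 5|.
Thus it suffices that |s − 5| < ε/3.
Take δ = ε/3. If 0 < |s − 5| < δ then |(3s - 5) − 10| = 3|s − 5| < 3·(ε/3) = ε.

δ = ε/3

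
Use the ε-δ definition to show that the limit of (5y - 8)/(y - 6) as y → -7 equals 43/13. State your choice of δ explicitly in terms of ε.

δ = min(13/2, (169/44)ε)

Suppose ε > 0. We want δ > 0 with 0 < |y + 7| < δ ⇒ |(5y - 8)/(y - 6) − (43/13)| < ε.
Combining over a common denominator, (5y - 8)/(y - 6) − (43/13) = [(5y - 8)·(-13) − (-43)·(y - 6)] / [(-13)·(y - 6)] = -22(y + 7) / ((-13)(y - 6)).
So |(5y - 8)/(y - 6) − (43/13)| = 22|y + 7| / (13·|y − 6|).
Require δ ≤ 13/2, so |y − 6| ≥ |-13| − |y + 7| > 13 − 13/2 = 13/2.
Hence |(5y - 8)/(y - 6) − (43/13)| < 22|y + 7|/(13·(13/2)) = (44/169)|y + 7|, which is < ε once |y + 7| < (169/44)ε.
Take δ = min(13/2, (169/44)ε). Then 0 < |y + 7| < δ forces both bounds, so |(5y - 8)/(y - 6) − (43/13)| < ε.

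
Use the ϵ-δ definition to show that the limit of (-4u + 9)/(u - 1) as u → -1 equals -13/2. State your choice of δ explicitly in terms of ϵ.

Suppose ϵ > 0. We want δ > 0 with 0 < |u + 1| < δ ⇒ |(-4u + 9)/(u - 1) + 13/2| < ϵ.
Combining over a common denominator, (-4u + 9)/(u - 1) + 13/2 = [(-4u + 9)·(-2) − 13·(u - 1)] / [(-2)·(u - 1)] = -5(u + 1) / ((-2)(u - 1)).
So |(-4u + 9)/(u - 1) + 13/2| = 5|u + 1| / (2·|u − 1|).
Require δ ≤ 1, so |u − 1| ≥ |-2| − |u + 1| > 2 − 1 = 1.
Hence |(-4u + 9)/(u - 1) + 13/2| < 5|u + 1|/(2·1) = (5/2)|u + 1|, which is < ϵ once |u + 1| < (2/5)ϵ.
Take δ = min(1, (2/5)ϵ). Then 0 < |u + 1| < δ forces both bounds, so |(-4u + 9)/(u - 1) + 13/2| < ϵ.

δ = min(1, (2/5)ϵ)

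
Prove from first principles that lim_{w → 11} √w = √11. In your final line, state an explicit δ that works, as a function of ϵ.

Fix ϵ > 0. We want δ > 0 such that 0 < |w − 11| < δ implies |√w − √11| < ϵ.
Rationalise: √w − √11 = (w − 11)/(√w + √11), so |√w − √11| = |w − 11|/(√w + √11).
Restrict δ ≤ 11 so that |w − 11| < 11 forces w > 0, and then √w + √11 > √11.
Hence |√w − √11| < |w − 11|/√11, which is < ϵ once |w − 11| < √11·ϵ.
Take δ = min(11, √11·ϵ). If 0 < |w − 11| < δ then w > 0 and |√w − √11| < |w − 11|/√11 < ϵ.

δ = min(11, √11·ϵ)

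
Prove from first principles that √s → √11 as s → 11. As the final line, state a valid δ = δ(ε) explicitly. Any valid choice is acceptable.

Let ε > 0. We want δ > 0 such that 0 < |s − 11| < δ implies |√s − √11| < ε.
Multiplying by the conjugate, |√s − √11| = |s − 11|/(√s + √11).
Restrict δ ≤ 11 so that |s − 11| < 11 forces s > 0, and then √s + √11 > √11.
Hence |√s − √11| < |s − 11|/√11, which is < ε once |s − 11| < √11·ε.
Take δ = min(11, √11·ε). If 0 < |s − 11| < δ then s > 0 and |√s − √11| < |s − 11|/√11 < ε.

δ = min(11, √11·ε)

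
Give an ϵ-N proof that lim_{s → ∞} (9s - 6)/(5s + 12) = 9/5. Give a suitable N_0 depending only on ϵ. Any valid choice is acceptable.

Let ϵ > 0 be given. We seek N_0 > 0 such that s > N_0 implies |(9s - 6)/(5s + 12) − (9/5)| < ϵ.
(9s - 6)/(5s + 12) − (9/5) = (5(9s - 6) − 9(5s + 12)) / (5(5s + 12)) = -138/(5(5s + 12)).
For s > 0 we have 5s + 12 > 5s, so |(9s - 6)/(5s + 12) − (9/5)| = 138/(5(5s + 12)) < 138/(5·5s) = (138/25)/s.
Thus |(9s - 6)/(5s + 12) − (9/5)| < ϵ whenever s > (138/25)/ϵ.
Take N_0 = (138/25)/ϵ. If s > N_0 then |(9s - 6)/(5s + 12) − (9/5)| < (138/25)/s < ϵ.

N_0 = (138/25)/ϵ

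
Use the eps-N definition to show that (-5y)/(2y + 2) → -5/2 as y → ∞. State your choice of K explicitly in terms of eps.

K = (5/2)/eps

Fix eps > 0. We seek K > 0 such that y > K implies |(-5y)/(2y + 2) + 5/2| < eps.
(-5y)/(2y + 2) + 5/2 = (2(-5y) − (-5)(2y + 2)) / (2(2y + 2)) = 10/(2(2y + 2)).
For y > 0 we have 2y + 2 > 2y, so |(-5y)/(2y + 2) + 5/2| = 10/(2(2y + 2)) < 10/(2·2y) = (5/2)/y.
Thus |(-5y)/(2y + 2) + 5/2| < eps whenever y > (5/2)/eps.
Take K = (5/2)/eps. If y > K then |(-5y)/(2y + 2) + 5/2| < (5/2)/y < eps.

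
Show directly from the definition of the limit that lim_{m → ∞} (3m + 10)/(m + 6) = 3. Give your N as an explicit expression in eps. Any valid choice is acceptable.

N = 8/eps

Fix eps > 0. For m ≥ 1, |(3m + 10)/(m + 6) − 3| = |-8|/((m + 6)) = 8/((m + 6)).
Since m + 6 ≥ m for m ≥ 1, this is ≤ 8/(m) = 8/m.
So |(3m + 10)/(m + 6) − 3| < eps whenever m > 8/eps.
Take N = 8/eps. If m > N then |(3m + 10)/(m + 6) − 3| ≤ 8/m < eps.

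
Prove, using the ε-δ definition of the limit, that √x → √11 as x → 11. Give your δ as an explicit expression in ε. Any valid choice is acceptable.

Suppose ε > 0. We want δ > 0 such that 0 < |x − 11| < δ implies |√x − √11| < ε.
Multiplying by the conjugate, |√x − √11| = |x − 11|/(√x + √11).
Restrict δ ≤ 11 so that |x − 11| < 11 forces x > 0, and then √x + √11 > √11.
Hence |√x − √11| < |x − 11|/√11, which is < ε once |x − 11| < √11·ε.
Take δ = min(11, √11·ε). If 0 < |x − 11| < δ then x > 0 and |√x − √11| < |x − 11|/√11 < ε.

δ = min(11, √11·ε)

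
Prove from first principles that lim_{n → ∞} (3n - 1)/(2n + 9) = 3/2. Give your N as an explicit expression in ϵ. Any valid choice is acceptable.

Fix ϵ > 0. For n ≥ 1, |(3n - 1)/(2n + 9) − (3/2)| = |-29|/(2(2n + 9)) = 29/(2(2n + 9)).
Since 2n + 9 ≥ 2n for n ≥ 1, this is ≤ 29/(2·2n) = (29/4)/n.
So |(3n - 1)/(2n + 9) − (3/2)| < ϵ whenever n > (29/4)/ϵ.
Take N = (29/4)/ϵ. If n > N then |(3n - 1)/(2n + 9) − (3/2)| ≤ (29/4)/n < ϵ.

N = (29/4)/ϵ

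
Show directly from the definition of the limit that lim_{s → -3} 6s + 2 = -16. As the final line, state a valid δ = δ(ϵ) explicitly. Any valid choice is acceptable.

Fix ϵ > 0. We need δ > 0 so that 0 < |s + 3| < δ implies |(6s + 2) + 16| < ϵ.
|(6s + 2) + 16| = |6s + 18| = 6|s + 3|.
Thus it suffices that |s + 3| < ϵ/6.
Choosing δ = ϵ/6 gives |(6s + 2) + 16| = 6|s + 3| < ϵ whenever |s + 3| < δ.

δ = ϵ/6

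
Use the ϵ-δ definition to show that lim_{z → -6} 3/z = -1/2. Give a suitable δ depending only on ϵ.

δ = min(3, 6ϵ)

Let ϵ > 0 be given. We seek δ > 0 such that 0 < |z + 6| < δ implies |3/z + 1/2| < ϵ.
|3/z + 1/2| = 3·|-6 − z|/(6·|z|) = 3|z + 6|/(6|z|).
Restrict δ ≤ 3. Then |z + 6| < 3 gives |z| > 3, so 6|z| > 18.
Then |3/z + 1/2| < 3|z + 6|/18, which is < ϵ when |z + 6| < 6ϵ.
Take δ = min(3, 6ϵ). Then 0 < |z + 6| < δ gives both |z + 6| < 3 and |z + 6| < 6ϵ, so |3/z + 1/2| < ϵ.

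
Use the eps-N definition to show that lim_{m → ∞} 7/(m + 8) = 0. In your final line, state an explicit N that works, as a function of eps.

Let eps > 0 be given. For m ≥ 1, |7/(m + 8) − 0| = 7/(m + 8) ≤ 7/m.
We need 7/m < eps, i.e. m > 7/eps.
Take N = 7/eps. If m > N then |7/(m + 8)| ≤ 7/m < eps.

N = 7/eps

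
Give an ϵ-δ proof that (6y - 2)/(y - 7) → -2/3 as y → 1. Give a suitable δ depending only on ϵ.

Let ϵ > 0. We want δ > 0 with 0 < |y − 1| < δ ⇒ |(6y - 2)/(y - 7) + 2/3| < ϵ.
Combining over a common denominator, (6y - 2)/(y - 7) + 2/3 = [(6y - 2)·(-6) − 4·(y - 7)] / [(-6)·(y - 7)] = -40(y − 1) / ((-6)(y - 7)).
So |(6y - 2)/(y - 7) + 2/3| = 40|y − 1| / (6·|y − 7|).
Require δ ≤ 3, so |y − 7| ≥ |-6| − |y − 1| > 6 − 3 = 3.
Hence |(6y - 2)/(y - 7) + 2/3| < 40|y − 1|/(6·3) = (20/9)|y − 1|, which is < ϵ once |y − 1| < (9/20)ϵ.
Take δ = min(3, (9/20)ϵ). Then 0 < |y − 1| < δ forces both bounds, so |(6y - 2)/(y - 7) + 2/3| < ϵ.

δ = min(3, (9/20)ϵ)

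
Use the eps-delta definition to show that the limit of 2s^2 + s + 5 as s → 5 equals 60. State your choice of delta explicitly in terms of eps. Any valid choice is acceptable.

delta = min(2, eps/25)

Suppose eps > 0. We want delta > 0 such that 0 < |s − 5| < delta implies |(2s^2 + s + 5) − 60| < eps.
(2s^2 + s + 5) − 60 = 2s^2 + s - 55 = (s − 5)(2s + 11).
So |(2s^2 + s + 5) − 60| = |s − 5|·|2s + 11|.
Assume first that |s − 5| < 2, so |s| < 7. Then |2s + 11| ≤ 2·7 + 11 = 25.
Hence |(2s^2 + s + 5) − 60| ≤ 25|s − 5| < eps provided |s − 5| < eps/25.
Choosing delta = min(2, eps/25) ensures both conditions, hence |(2s^2 + s + 5) − 60| < eps.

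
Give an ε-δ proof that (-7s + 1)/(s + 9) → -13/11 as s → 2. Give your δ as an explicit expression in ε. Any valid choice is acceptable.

δ = min(11/2, (121/128)ε)

Let ε > 0. We want δ > 0 with 0 < |s − 2| < δ ⇒ |(-7s + 1)/(s + 9) + 13/11| < ε.
Combining over a common denominator, (-7s + 1)/(s + 9) + 13/11 = [(-7s + 1)·11 − (-13)·(s + 9)] / [11·(s + 9)] = -64(s − 2) / (11(s + 9)).
So |(-7s + 1)/(s + 9) + 13/11| = 64|s − 2| / (11·|s + 9|).
Restrict δ ≤ 11/2. Then |s − 2| < 11/2 gives |s + 9| = |(s − 2) + 11| ≥ 11 − 11/2 = 11/2.
Hence |(-7s + 1)/(s + 9) + 13/11| < 64|s − 2|/(11·(11/2)) = (128/121)|s − 2|, which is < ε once |s − 2| < (121/128)ε.
Take δ = min(11/2, (121/128)ε). Then 0 < |s − 2| < δ forces both bounds, so |(-7s + 1)/(s + 9) + 13/11| < ε.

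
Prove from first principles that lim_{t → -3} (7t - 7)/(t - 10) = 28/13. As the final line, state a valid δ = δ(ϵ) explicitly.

δ = min(13/2, (169/126)ϵ)

Let ϵ > 0. We want δ > 0 with 0 < |t + 3| < δ ⇒ |(7t - 7)/(t - 10) − (28/13)| < ϵ.
Combining over a common denominator, (7t - 7)/(t - 10) − (28/13) = [(7t - 7)·(-13) − (-28)·(t - 10)] / [(-13)·(t - 10)] = -63(t + 3) / ((-13)(t - 10)).
So |(7t - 7)/(t - 10) − (28/13)| = 63|t + 3| / (13·|t − 10|).
Restrict δ ≤ 13/2. Then |t + 3| < 13/2 gives |t − 10| = |(t + 3) + (-13)| ≥ 13 − 13/2 = 13/2.
Hence |(7t - 7)/(t - 10) − (28/13)| < 63|t + 3|/(13·(13/2)) = (126/169)|t + 3|, which is < ϵ once |t + 3| < (169/126)ϵ.
Take δ = min(13/2, (169/126)ϵ). Then 0 < |t + 3| < δ forces both bounds, so |(7t - 7)/(t - 10) − (28/13)| < ϵ.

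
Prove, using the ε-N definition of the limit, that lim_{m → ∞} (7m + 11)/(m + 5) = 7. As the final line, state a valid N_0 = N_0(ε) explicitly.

Fix ε > 0. For m ≥ 1, |(7m + 11)/(m + 5) − 7| = |-24|/((m + 5)) = 24/((m + 5)).
Since m + 5 ≥ m for m ≥ 1, this is ≤ 24/(m) = 24/m.
So |(7m + 11)/(m + 5) − 7| < ε whenever m > 24/ε.
Take N_0 = 24/ε. If m > N_0 then |(7m + 11)/(m + 5) − 7| ≤ 24/m < ε.

N_0 = 24/ε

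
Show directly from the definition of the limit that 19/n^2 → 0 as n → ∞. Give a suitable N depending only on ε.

N = (19/ε)^{1/2}

Fix ε > 0. For n ≥ 1, |19/n^2 − 0| = 19/n^2.
19/n^2 < ε ⇔ n^2 > 19/ε ⇔ n > (19/ε)^{1/2}.
Take N = (19/ε)^{1/2}. Then n > N implies 19/n^2 < ε.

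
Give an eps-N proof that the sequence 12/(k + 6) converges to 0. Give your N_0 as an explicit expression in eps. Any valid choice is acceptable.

Let eps > 0 be given. For k ≥ 1, |12/(k + 6) − 0| = 12/(k + 6) ≤ 12/k.
We need 12/k < eps, i.e. k > 12/eps.
Take N_0 = 12/eps. If k > N_0 then |12/(k + 6)| ≤ 12/k < eps.

N_0 = 12/eps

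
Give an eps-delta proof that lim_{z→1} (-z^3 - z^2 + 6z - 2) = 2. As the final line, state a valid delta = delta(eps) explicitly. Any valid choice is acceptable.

delta = min(1, eps/12)

Suppose eps > 0. We want delta > 0 such that 0 < |z − 1| < delta implies |(-z^3 - z^2 + 6z - 2) − 2| < eps.
(-z^3 - z^2 + 6z - 2) − 2 = -z^3 - z^2 + 6z - 4 = (z − 1)(-z^2 - 2z + 4).
So |(-z^3 - z^2 + 6z - 2) − 2| = |z − 1|·|-z^2 - 2z + 4|.
Require delta ≤ 1. Then |z − 1| < 1 gives |z| < 2, and by the triangle inequality |-z^2 - 2z + 4| ≤ 2^2 + 2·2 + 4 = 12.
Hence |(-z^3 - z^2 + 6z - 2) − 2| ≤ 12|z − 1| < eps provided |z − 1| < eps/12.
Take delta = min(1, eps/12). Then 0 < |z − 1| < delta gives both |z − 1| < 1 and |z − 1| < eps/12, so |(-z^3 - z^2 + 6z - 2) − 2| < eps.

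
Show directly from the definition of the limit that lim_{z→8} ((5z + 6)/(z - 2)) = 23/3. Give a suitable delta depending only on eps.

Let eps > 0 be given. We want delta > 0 with 0 < |z − 8| < delta ⇒ |(5z + 6)/(z - 2) − (23/3)| < eps.
Combining over a common denominator, (5z + 6)/(z - 2) − (23/3) = [(5z + 6)·6 − 46·(z - 2)] / [6·(z - 2)] = -16(z − 8) / (6(z - 2)).
So |(5z + 6)/(z - 2) − (23/3)| = 16|z − 8| / (6·|z − 2|).
Restrict delta ≤ 3. Then |z − 8| < 3 gives |z − 2| = |(z − 8) + 6| ≥ 6 − 3 = 3.
Hence |(5z + 6)/(z - 2) − (23/3)| < 16|z − 8|/(6·3) = (8/9)|z − 8|, which is < eps once |z − 8| < (9/8)eps.
Take delta = min(3, (9/8)eps). Then 0 < |z − 8| < delta forces both bounds, so |(5z + 6)/(z - 2) − (23/3)| < eps.

delta = min(3, (9/8)eps)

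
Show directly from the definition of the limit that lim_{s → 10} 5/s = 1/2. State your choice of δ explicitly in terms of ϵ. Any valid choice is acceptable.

δ = min(5, 10ϵ)

Let ϵ > 0. We seek δ > 0 such that 0 < |s − 10| < δ implies |5/s − (1/2)| < ϵ.
|5/s − (1/2)| = 5·|10 − s|/(10·|s|) = 5|s − 10|/(10|s|).
Restrict δ ≤ 5. Then |s − 10| < 5 gives |s| > 5, so 10|s| > 50.
Then |5/s − (1/2)| < 5|s − 10|/50, which is < ϵ when |s − 10| < 10ϵ.
Take δ = min(5, 10ϵ). Then 0 < |s − 10| < δ gives both |s − 10| < 5 and |s − 10| < 10ϵ, so |5/s − (1/2)| < ϵ.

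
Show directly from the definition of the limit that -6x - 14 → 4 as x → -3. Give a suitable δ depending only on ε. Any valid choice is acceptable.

Let ε > 0. We need δ > 0 so that 0 < |x + 3| < δ implies |(-6x - 14) − 4| < ε.
Since (-6x - 14) − 4 = -6(x + 3), we have |(-6x - 14) − 4| = 6|x + 3|.
So 6|x + 3| < ε exactly when |x + 3| < ε/6.
Take δ = ε/6. If 0 < |x + 3| < δ then |(-6x - 14) − 4| = 6|x + 3| < 6·(ε/6) = ε.

δ = ε/6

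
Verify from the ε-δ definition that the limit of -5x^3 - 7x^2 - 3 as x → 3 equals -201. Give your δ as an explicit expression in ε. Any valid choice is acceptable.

Fix ε > 0. We want δ > 0 such that 0 < |x − 3| < δ implies |(-5x^3 - 7x^2 - 3) + 201| < ε.
(-5x^3 - 7x^2 - 3) + 201 = -5x^3 - 7x^2 + 198 = (x − 3)(-5x^2 - 22x - 66).
So |(-5x^3 - 7x^2 - 3) + 201| = |x − 3|·|-5x^2 - 22x - 66|.
Assume first that |x − 3| < 2, so |x| < 5. Then |-5x^2 - 22x - 66| ≤ 5·5^2 + 22·5 + 66 = 301.
Hence |(-5x^3 - 7x^2 - 3) + 201| ≤ 301|x − 3| < ε provided |x − 3| < ε/301.
Choosing δ = min(2, ε/301) ensures both conditions, hence |(-5x^3 - 7x^2 - 3) + 201| < ε.

δ = min(2, ε/301)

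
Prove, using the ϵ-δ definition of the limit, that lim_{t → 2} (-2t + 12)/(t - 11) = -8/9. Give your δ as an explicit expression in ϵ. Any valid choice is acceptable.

Let ϵ > 0 be given. We want δ > 0 with 0 < |t − 2| < δ ⇒ |(-2t + 12)/(t - 11) + 8/9| < ϵ.
Combining over a common denominator, (-2t + 12)/(t - 11) + 8/9 = [(-2t + 12)·(-9) − 8·(t - 11)] / [(-9)·(t - 11)] = 10(t − 2) / ((-9)(t - 11)).
So |(-2t + 12)/(t - 11) + 8/9| = 10|t − 2| / (9·|t − 11|).
Require δ ≤ 9/2, so |t − 11| ≥ |-9| − |t − 2| > 9 − 9/2 = 9/2.
Hence |(-2t + 12)/(t - 11) + 8/9| < 10|t − 2|/(9·(9/2)) = (20/81)|t − 2|, which is < ϵ once |t − 2| < (81/20)ϵ.
Take δ = min(9/2, (81/20)ϵ). Then 0 < |t − 2| < δ forces both bounds, so |(-2t + 12)/(t - 11) + 8/9| < ϵ.

δ = min(9/2, (81/20)ϵ)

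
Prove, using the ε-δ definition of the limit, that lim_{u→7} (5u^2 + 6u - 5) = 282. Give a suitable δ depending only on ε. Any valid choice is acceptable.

δ = min(1, ε/81)

Let ε > 0. We want δ > 0 such that 0 < |u − 7| < δ implies |(5u^2 + 6u - 5) − 282| < ε.
(5u^2 + 6u - 5) − 282 = 5u^2 + 6u - 287 = (u − 7)(5u + 41).
So |(5u^2 + 6u - 5) − 282| = |u − 7|·|5u + 41|.
Require δ ≤ 1. Then |u − 7| < 1 gives |u| < 8, and by the triangle inequality |5u + 41| ≤ 5·8 + 41 = 81.
Hence |(5u^2 + 6u - 5) − 282| ≤ 81|u − 7| < ε provided |u − 7| < ε/81.
Choosing δ = min(1, ε/81) ensures both conditions, hence |(5u^2 + 6u - 5) − 282| < ε.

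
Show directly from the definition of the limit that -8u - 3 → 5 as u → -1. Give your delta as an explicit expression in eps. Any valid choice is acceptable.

Let eps > 0 be given. We need delta > 0 so that 0 < |u + 1| < delta implies |(-8u - 3) − 5| < eps.
|(-8u - 3) − 5| = |-8u - 8| = 8|u + 1|.
Thus it suffices that |u + 1| < eps/8.
Take delta = eps/8. If 0 < |u + 1| < delta then |(-8u - 3) − 5| = 8|u + 1| < 8·(eps/8) = eps.

delta = eps/8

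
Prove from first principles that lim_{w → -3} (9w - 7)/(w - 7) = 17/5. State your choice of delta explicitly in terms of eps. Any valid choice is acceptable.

delta = min(5, (25/28)eps)

Fix eps > 0. We want delta > 0 with 0 < |w + 3| < delta ⇒ |(9w - 7)/(w - 7) − (17/5)| < eps.
Combining over a common denominator, (9w - 7)/(w - 7) − (17/5) = [(9w - 7)·(-10) − (-34)·(w - 7)] / [(-10)·(w - 7)] = -56(w + 3) / ((-10)(w - 7)).
So |(9w - 7)/(w - 7) − (17/5)| = 56|w + 3| / (10·|w − 7|).
Require delta ≤ 5, so |w − 7| ≥ |-10| − |w + 3| > 10 − 5 = 5.
Hence |(9w - 7)/(w - 7) − (17/5)| < 56|w + 3|/(10·5) = (28/25)|w + 3|, which is < eps once |w + 3| < (25/28)eps.
Take delta = min(5, (25/28)eps). Then 0 < |w + 3| < delta forces both bounds, so |(9w - 7)/(w - 7) − (17/5)| < eps.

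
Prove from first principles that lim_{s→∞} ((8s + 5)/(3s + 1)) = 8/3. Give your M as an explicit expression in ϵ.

M = (7/9)/ϵ

Suppose ϵ > 0. We seek M > 0 such that s > M implies |(8s + 5)/(3s + 1) − (8/3)| < ϵ.
(8s + 5)/(3s + 1) − (8/3) = (3(8s + 5) − 8(3s + 1)) / (3(3s + 1)) = 7/(3(3s + 1)).
For s > 0 we have 3s + 1 > 3s, so |(8s + 5)/(3s + 1) − (8/3)| = 7/(3(3s + 1)) < 7/(3·3s) = (7/9)/s.
Thus |(8s + 5)/(3s + 1) − (8/3)| < ϵ whenever s > (7/9)/ϵ.
Take M = (7/9)/ϵ. If s > M then |(8s + 5)/(3s + 1) − (8/3)| < (7/9)/s < ϵ.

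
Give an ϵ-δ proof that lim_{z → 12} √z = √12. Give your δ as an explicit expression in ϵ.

δ = min(12, √12·ϵ)

Let ϵ > 0. We want δ > 0 such that 0 < |z − 12| < δ implies |√z − √12| < ϵ.
Rationalise: √z − √12 = (z − 12)/(√z + √12), so |√z − √12| = |z − 12|/(√z + √12).
Restrict δ ≤ 12 so that |z − 12| < 12 forces z > 0, and then √z + √12 > √12.
Hence |√z − √12| < |z − 12|/√12, which is < ϵ once |z − 12| < √12·ϵ.
Take δ = min(12, √12·ϵ). If 0 < |z − 12| < δ then z > 0 and |√z − √12| < |z − 12|/√12 < ϵ.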